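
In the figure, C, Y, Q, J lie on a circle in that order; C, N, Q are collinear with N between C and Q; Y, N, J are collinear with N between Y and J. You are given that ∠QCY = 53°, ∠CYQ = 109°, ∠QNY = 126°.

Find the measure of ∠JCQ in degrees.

1. ∠CQY = 18°  [△CYQ]
2. ∠CNJ = 126°  [vertical angles at N]
3. ∠CJY = 18°  [same arc CY]
4. ∠JCQ = 36°  [△CNJ]

∠JCQ = 36°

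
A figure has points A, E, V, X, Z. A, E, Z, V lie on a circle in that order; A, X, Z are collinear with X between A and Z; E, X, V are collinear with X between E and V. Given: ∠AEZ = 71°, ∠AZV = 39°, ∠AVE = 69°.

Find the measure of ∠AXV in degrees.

1. ∠AVZ = 109°  [cyclic AEZV, opposite ∠E+∠V]
2. ∠VAZ = 32°  [△AZV]
3. ∠AXV = 79°  [△AXV]

∠AXV = 79°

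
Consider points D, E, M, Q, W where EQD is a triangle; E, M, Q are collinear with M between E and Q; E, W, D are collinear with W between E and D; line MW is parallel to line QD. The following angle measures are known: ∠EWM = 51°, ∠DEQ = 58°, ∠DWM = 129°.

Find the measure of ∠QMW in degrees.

∠QMW = 109°

1. ∠EDQ = 51°  [MW∥QD, corresponding at W]
2. ∠DQE = 71°  [△EQD]
3. ∠EMW = 71°  [MW∥QD, corresponding at M]
4. ∠QMW = 109°  [linear pair at M on EQ]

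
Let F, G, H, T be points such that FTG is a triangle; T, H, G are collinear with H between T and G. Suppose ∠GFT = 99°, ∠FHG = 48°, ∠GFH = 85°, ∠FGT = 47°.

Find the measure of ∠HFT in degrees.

∠HFT = 14°

1. ∠FTG = 34°  [△FTG]
2. ∠FHT = 132°  [linear pair at H on TG]
3. ∠FTH = 34°  [H on ray TG]
4. ∠HFT = 14°  [△FTH]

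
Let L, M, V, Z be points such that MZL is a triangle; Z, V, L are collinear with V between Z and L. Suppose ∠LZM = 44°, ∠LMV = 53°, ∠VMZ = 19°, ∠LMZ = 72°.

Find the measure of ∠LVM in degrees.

1. ∠MZV = 44°  [V on ray ZL]
2. ∠MVZ = 117°  [△MZV]
3. ∠LVM = 63°  [linear pair at V on ZL]

∠LVM = 63°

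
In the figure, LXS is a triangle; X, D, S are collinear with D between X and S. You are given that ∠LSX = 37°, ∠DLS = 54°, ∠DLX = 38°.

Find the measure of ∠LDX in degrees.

1. ∠DSL = 37°  [D on ray SX]
2. ∠LDS = 89°  [△LDS]
3. ∠LDX = 91°  [linear pair at D on XS]

∠LDX = 91°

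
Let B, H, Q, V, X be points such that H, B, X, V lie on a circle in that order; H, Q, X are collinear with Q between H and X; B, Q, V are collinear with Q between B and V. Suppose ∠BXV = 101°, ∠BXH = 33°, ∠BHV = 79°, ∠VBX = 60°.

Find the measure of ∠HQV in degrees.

1. ∠BVH = 33°  [same arc HB]
2. ∠VHX = 60°  [same arc XV]
3. ∠HQV = 87°  [△HQV]

∠HQV = 87°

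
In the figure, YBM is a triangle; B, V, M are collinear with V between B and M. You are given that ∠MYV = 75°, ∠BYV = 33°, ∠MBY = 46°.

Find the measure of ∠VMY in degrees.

1. ∠VBY = 46°  [V on ray BM]
2. ∠BVY = 101°  [△YBV]
3. ∠MVY = 79°  [linear pair at V on BM]
4. ∠VMY = 26°  [△YVM]

∠VMY = 26°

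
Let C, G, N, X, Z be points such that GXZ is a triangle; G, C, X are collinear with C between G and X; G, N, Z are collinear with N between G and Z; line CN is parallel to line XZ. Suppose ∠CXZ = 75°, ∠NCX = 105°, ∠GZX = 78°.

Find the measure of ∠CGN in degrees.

∠CGN = 27°

1. ∠GCN = 75°  [linear pair at C on GX]
2. ∠CNG = 78°  [CN∥XZ, corresponding at N]
3. ∠CGN = 27°  [△GCN]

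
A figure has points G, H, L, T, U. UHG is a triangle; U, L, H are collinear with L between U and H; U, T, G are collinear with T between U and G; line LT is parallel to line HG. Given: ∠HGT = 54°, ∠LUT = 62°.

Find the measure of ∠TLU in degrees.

∠TLU = 64°

1. ∠HGU = 54°  [T on ray GU]
2. ∠GUH = 62°  [L on UH, T on UG]
3. ∠GHU = 64°  [△UHG]
4. ∠TLU = 64°  [LT∥HG, corresponding at L]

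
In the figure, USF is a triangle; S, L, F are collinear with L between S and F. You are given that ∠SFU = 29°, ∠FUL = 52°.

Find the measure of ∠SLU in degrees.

∠SLU = 81°

1. ∠LFU = 29°  [L on ray FS]
2. ∠FLU = 99°  [△ULF]
3. ∠SLU = 81°  [linear pair at L on SF]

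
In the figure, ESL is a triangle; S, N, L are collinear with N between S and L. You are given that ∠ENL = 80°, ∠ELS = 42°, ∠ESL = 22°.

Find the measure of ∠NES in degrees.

1. ∠ENS = 100°  [linear pair at N on SL]
2. ∠ESN = 22°  [N on ray SL]
3. ∠NES = 58°  [△ESN]

∠NES = 58°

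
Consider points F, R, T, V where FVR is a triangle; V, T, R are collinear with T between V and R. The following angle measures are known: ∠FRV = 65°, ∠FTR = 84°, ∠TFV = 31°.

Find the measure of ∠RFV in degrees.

1. ∠FTV = 96°  [linear pair at T on VR]
2. ∠FVT = 53°  [△FVT]
3. ∠FVR = 53°  [T on ray VR]
4. ∠RFV = 62°  [△FVR]

∠RFV = 62°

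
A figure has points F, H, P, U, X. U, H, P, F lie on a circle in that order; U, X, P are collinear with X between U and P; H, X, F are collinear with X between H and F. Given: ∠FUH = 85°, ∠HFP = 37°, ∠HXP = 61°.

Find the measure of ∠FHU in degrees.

∠FHU = 24°

1. ∠HUP = 37°  [same arc HP]
2. ∠HXU = 119°  [linear pair at X on UP]
3. ∠FHU = 24°  [△UXH]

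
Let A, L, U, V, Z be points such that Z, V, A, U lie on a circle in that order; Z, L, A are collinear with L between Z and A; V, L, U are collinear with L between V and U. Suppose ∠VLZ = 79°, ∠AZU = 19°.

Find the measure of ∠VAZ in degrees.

1. ∠ALV = 101°  [linear pair at L on ZA]
2. ∠AVU = 19°  [same arc AU]
3. ∠VAZ = 60°  [△VLA]

∠VAZ = 60°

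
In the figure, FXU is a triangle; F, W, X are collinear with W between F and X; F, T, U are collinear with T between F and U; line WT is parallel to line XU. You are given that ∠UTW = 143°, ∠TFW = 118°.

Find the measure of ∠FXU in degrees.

1. ∠FTW = 37°  [linear pair at T on FU]
2. ∠FWT = 25°  [△FWT]
3. ∠FXU = 25°  [WT∥XU, corresponding at W]

∠FXU = 25°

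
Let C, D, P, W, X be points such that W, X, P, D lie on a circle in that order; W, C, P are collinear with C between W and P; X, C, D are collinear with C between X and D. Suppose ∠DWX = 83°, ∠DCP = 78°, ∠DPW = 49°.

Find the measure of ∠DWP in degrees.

∠DWP = 30°

1. ∠DPX = 97°  [cyclic WXPD, opposite ∠W+∠P]
2. ∠PDX = 53°  [△PCD]
3. ∠DXP = 30°  [△XPD]
4. ∠DWP = 30°  [same arc PD]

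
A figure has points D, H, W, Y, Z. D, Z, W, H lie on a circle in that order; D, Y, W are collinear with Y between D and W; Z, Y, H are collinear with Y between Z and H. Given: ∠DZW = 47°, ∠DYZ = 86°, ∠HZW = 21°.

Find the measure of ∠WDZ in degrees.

1. ∠WYZ = 94°  [linear pair at Y on DW]
2. ∠DWZ = 65°  [△ZYW]
3. ∠WDZ = 68°  [△DZW]

∠WDZ = 68°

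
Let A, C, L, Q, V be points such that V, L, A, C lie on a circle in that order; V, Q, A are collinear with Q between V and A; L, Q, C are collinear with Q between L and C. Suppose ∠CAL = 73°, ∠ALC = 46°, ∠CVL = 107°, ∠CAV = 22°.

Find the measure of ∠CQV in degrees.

∠CQV = 83°

1. ∠ACL = 61°  [△LAC]
2. ∠AQC = 97°  [△AQC]
3. ∠CQV = 83°  [linear pair at Q on VA]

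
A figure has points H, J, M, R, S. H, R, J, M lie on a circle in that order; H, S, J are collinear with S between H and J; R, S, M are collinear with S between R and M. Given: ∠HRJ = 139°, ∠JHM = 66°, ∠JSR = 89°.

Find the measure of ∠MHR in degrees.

∠MHR = 82°

1. ∠HMJ = 41°  [cyclic HRJM, opposite ∠R+∠M]
2. ∠HJM = 73°  [△HJM]
3. ∠HSM = 89°  [vertical angles at S]
4. ∠HRM = 73°  [same arc HM]
5. ∠HMR = 25°  [△HSM]
6. ∠MHR = 82°  [△HRM]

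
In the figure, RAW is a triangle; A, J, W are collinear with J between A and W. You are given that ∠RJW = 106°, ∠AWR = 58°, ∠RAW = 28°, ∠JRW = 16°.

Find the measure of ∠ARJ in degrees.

∠ARJ = 78°

1. ∠AJR = 74°  [linear pair at J on AW]
2. ∠JAR = 28°  [J on ray AW]
3. ∠ARJ = 78°  [△RAJ]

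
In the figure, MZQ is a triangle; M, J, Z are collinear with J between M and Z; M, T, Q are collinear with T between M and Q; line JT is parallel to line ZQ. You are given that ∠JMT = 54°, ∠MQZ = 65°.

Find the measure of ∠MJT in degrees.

∠MJT = 61°

1. ∠QMZ = 54°  [J on MZ, T on MQ]
2. ∠MZQ = 61°  [△MZQ]
3. ∠MJT = 61°  [JT∥ZQ, corresponding at J]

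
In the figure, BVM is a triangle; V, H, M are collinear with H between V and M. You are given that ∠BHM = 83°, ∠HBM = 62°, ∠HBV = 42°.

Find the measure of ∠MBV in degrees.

1. ∠BMH = 35°  [△BHM]
2. ∠BHV = 97°  [linear pair at H on VM]
3. ∠BVH = 41°  [△BVH]
4. ∠BMV = 35°  [H on ray MV]
5. ∠BVM = 41°  [H on ray VM]
6. ∠MBV = 104°  [△BVM]

∠MBV = 104°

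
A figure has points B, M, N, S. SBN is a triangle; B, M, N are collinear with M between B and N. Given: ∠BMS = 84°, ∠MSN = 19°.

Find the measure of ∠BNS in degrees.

1. ∠NMS = 96°  [linear pair at M on BN]
2. ∠MNS = 65°  [△SMN]
3. ∠BNS = 65°  [M on ray NB]

∠BNS = 65°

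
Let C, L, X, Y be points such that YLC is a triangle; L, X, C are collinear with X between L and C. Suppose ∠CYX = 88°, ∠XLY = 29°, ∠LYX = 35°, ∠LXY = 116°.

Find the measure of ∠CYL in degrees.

1. ∠CLY = 29°  [X on ray LC]
2. ∠CXY = 64°  [linear pair at X on LC]
3. ∠XCY = 28°  [△YXC]
4. ∠LCY = 28°  [X on ray CL]
5. ∠CYL = 123°  [△YLC]

∠CYL = 123°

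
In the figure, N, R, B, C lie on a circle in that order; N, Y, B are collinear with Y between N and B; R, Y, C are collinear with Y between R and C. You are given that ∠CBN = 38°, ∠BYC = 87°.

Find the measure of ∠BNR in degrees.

1. ∠CRN = 38°  [same arc NC]
2. ∠NYR = 87°  [vertical angles at Y]
3. ∠BNR = 55°  [△NYR]

∠BNR = 55°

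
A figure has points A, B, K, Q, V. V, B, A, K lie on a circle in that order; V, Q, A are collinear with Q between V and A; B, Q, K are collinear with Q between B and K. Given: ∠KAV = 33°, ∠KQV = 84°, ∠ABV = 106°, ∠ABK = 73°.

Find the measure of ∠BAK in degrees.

1. ∠AQK = 96°  [linear pair at Q on VA]
2. ∠AKB = 51°  [△AQK]
3. ∠BAK = 56°  [△BAK]

∠BAK = 56°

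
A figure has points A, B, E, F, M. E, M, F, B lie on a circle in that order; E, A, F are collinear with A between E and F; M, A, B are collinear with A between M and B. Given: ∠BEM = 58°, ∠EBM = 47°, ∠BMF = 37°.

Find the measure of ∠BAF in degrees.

∠BAF = 84°

1. ∠BFM = 122°  [cyclic EMFB, opposite ∠E+∠F]
2. ∠BME = 75°  [△EMB]
3. ∠FBM = 21°  [△MFB]
4. ∠BFE = 75°  [same arc EB]
5. ∠BAF = 84°  [△FAB]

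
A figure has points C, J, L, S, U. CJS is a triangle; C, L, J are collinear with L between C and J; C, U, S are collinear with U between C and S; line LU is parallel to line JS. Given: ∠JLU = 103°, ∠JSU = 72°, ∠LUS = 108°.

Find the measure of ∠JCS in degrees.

1. ∠CLU = 77°  [linear pair at L on CJ]
2. ∠CSJ = 72°  [U on ray SC]
3. ∠CJS = 77°  [LU∥JS, corresponding at L]
4. ∠JCS = 31°  [△CJS]

∠JCS = 31°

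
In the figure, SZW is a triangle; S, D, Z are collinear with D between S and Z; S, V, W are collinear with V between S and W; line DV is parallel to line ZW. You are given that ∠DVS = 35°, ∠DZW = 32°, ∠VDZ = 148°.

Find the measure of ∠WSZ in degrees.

∠WSZ = 113°

1. ∠SWZ = 35°  [DV∥ZW, corresponding at V]
2. ∠SZW = 32°  [D on ray ZS]
3. ∠WSZ = 113°  [△SZW]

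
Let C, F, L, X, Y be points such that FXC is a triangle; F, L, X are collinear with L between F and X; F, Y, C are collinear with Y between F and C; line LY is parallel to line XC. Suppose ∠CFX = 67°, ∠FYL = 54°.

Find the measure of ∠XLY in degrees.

1. ∠LFY = 67°  [L on FX, Y on FC]
2. ∠FLY = 59°  [△FLY]
3. ∠XLY = 121°  [linear pair at L on FX]

∠XLY = 121°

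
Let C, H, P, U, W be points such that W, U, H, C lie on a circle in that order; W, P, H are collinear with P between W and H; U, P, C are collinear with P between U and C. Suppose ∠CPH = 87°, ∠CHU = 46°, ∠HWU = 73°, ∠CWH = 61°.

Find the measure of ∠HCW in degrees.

∠HCW = 99°

1. ∠HCU = 73°  [same arc UH]
2. ∠CHW = 20°  [△HPC]
3. ∠HCW = 99°  [△WHC]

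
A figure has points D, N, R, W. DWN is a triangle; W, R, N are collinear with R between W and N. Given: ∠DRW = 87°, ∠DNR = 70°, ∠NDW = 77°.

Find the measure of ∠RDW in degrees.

1. ∠DNW = 70°  [R on ray NW]
2. ∠DWN = 33°  [△DWN]
3. ∠DWR = 33°  [R on ray WN]
4. ∠RDW = 60°  [△DWR]

∠RDW = 60°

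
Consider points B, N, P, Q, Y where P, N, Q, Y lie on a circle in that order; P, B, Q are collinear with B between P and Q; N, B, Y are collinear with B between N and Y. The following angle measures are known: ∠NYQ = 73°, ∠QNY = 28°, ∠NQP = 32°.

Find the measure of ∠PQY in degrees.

∠PQY = 47°

1. ∠NQY = 79°  [△NQY]
2. ∠NYP = 32°  [same arc PN]
3. ∠NPY = 101°  [cyclic PNQY, opposite ∠P+∠Q]
4. ∠PNY = 47°  [△PNY]
5. ∠PQY = 47°  [same arc PY]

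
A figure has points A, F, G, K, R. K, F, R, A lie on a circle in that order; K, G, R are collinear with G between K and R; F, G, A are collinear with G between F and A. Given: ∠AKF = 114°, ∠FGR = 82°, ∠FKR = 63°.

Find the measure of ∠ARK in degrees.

1. ∠AGK = 82°  [vertical angles at G]
2. ∠FAR = 63°  [same arc FR]
3. ∠AGR = 98°  [linear pair at G on KR]
4. ∠ARK = 19°  [△RGA]

∠ARK = 19°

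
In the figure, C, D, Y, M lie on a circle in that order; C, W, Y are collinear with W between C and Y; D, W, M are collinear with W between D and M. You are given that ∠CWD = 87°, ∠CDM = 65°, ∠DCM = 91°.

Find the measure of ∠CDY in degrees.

1. ∠DCY = 28°  [△CWD]
2. ∠CMD = 24°  [△CDM]
3. ∠CYD = 24°  [same arc CD]
4. ∠CDY = 128°  [△CDY]

∠CDY = 128°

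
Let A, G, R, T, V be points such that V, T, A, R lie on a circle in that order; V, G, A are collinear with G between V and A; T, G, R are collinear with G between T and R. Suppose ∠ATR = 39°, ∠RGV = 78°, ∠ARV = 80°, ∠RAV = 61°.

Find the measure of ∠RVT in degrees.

1. ∠AVR = 39°  [same arc AR]
2. ∠TRV = 63°  [△VGR]
3. ∠RTV = 61°  [same arc VR]
4. ∠RVT = 56°  [△VTR]

∠RVT = 56°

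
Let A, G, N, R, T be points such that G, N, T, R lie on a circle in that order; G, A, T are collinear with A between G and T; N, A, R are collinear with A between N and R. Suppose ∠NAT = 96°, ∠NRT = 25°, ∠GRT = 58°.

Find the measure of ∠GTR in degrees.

1. ∠GAR = 96°  [vertical angles at A]
2. ∠RAT = 84°  [linear pair at A on GT]
3. ∠GTR = 71°  [△TAR]

∠GTR = 71°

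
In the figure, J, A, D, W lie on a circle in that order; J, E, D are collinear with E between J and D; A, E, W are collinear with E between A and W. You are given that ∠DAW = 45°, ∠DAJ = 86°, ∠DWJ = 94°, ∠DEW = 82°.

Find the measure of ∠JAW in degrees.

1. ∠DJW = 45°  [same arc DW]
2. ∠JDW = 41°  [△JDW]
3. ∠JAW = 41°  [same arc JW]

∠JAW = 41°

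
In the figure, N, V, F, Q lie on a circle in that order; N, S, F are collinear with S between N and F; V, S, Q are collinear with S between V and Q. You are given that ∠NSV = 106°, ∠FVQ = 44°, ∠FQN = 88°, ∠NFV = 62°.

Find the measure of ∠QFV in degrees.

1. ∠FSQ = 106°  [vertical angles at S]
2. ∠FNQ = 44°  [same arc FQ]
3. ∠NFQ = 48°  [△NFQ]
4. ∠FQV = 26°  [△FSQ]
5. ∠QFV = 110°  [△VFQ]

∠QFV = 110°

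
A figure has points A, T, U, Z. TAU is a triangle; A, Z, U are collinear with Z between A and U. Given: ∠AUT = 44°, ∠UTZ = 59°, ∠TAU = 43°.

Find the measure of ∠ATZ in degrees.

1. ∠TUZ = 44°  [Z on ray UA]
2. ∠TZU = 77°  [△TZU]
3. ∠TAZ = 43°  [Z on ray AU]
4. ∠AZT = 103°  [linear pair at Z on AU]
5. ∠ATZ = 34°  [△TAZ]

∠ATZ = 34°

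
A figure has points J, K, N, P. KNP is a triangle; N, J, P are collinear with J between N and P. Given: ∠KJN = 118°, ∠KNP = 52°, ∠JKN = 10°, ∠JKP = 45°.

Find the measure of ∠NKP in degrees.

1. ∠KJP = 62°  [linear pair at J on NP]
2. ∠JPK = 73°  [△KJP]
3. ∠KPN = 73°  [J on ray PN]
4. ∠NKP = 55°  [△KNP]

∠NKP = 55°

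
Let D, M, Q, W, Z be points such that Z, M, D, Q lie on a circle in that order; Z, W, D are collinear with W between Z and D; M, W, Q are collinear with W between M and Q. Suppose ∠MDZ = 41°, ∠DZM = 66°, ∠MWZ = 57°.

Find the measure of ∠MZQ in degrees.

1. ∠MQZ = 41°  [same arc ZM]
2. ∠QMZ = 57°  [△ZWM]
3. ∠MZQ = 82°  [△ZMQ]

∠MZQ = 82°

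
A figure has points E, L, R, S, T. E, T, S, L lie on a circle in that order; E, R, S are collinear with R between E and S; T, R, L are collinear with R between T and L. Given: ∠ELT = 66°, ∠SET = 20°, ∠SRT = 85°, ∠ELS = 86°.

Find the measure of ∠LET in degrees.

1. ∠EST = 66°  [same arc ET]
2. ∠SLT = 20°  [same arc TS]
3. ∠LTS = 29°  [△TRS]
4. ∠LST = 131°  [△TSL]
5. ∠LET = 49°  [cyclic ETSL, opposite ∠E+∠S]

∠LET = 49°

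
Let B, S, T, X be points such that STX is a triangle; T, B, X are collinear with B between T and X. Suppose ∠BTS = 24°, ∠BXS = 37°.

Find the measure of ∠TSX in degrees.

1. ∠STX = 24°  [B on ray TX]
2. ∠SXT = 37°  [B on ray XT]
3. ∠TSX = 119°  [△STX]

∠TSX = 119°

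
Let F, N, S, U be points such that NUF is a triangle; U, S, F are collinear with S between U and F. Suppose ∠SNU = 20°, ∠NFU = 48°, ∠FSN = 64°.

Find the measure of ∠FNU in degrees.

∠FNU = 88°

1. ∠NSU = 116°  [linear pair at S on UF]
2. ∠NUS = 44°  [△NUS]
3. ∠FUN = 44°  [S on ray UF]
4. ∠FNU = 88°  [△NUF]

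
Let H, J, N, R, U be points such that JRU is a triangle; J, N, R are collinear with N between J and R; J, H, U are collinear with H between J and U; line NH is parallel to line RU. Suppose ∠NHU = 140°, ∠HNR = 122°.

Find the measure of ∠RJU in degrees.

1. ∠JHN = 40°  [linear pair at H on JU]
2. ∠HNJ = 58°  [linear pair at N on JR]
3. ∠HJN = 82°  [△JNH]
4. ∠RJU = 82°  [N on JR, H on JU]

∠RJU = 82°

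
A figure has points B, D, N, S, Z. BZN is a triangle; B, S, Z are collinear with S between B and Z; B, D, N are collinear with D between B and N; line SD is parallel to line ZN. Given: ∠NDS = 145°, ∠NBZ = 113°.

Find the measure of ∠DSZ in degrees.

∠DSZ = 148°

1. ∠BDS = 35°  [linear pair at D on BN]
2. ∠DBS = 113°  [S on BZ, D on BN]
3. ∠BSD = 32°  [△BSD]
4. ∠DSZ = 148°  [linear pair at S on BZ]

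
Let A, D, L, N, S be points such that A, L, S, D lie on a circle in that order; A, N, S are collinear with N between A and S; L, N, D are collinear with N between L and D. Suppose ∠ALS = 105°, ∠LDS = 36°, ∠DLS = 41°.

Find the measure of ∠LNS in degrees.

∠LNS = 100°

1. ∠LAS = 36°  [same arc LS]
2. ∠ASL = 39°  [△ALS]
3. ∠LNS = 100°  [△LNS]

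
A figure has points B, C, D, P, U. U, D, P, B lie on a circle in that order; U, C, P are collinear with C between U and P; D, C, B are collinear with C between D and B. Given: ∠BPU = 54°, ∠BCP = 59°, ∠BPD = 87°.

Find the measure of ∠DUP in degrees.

1. ∠BDU = 54°  [same arc UB]
2. ∠DCU = 59°  [vertical angles at C]
3. ∠DUP = 67°  [△UCD]

∠DUP = 67°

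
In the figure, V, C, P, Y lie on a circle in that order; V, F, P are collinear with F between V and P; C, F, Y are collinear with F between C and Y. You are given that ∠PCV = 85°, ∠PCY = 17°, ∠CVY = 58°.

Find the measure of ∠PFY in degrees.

1. ∠PYV = 95°  [cyclic VCPY, opposite ∠C+∠Y]
2. ∠PVY = 17°  [same arc PY]
3. ∠CPY = 122°  [cyclic VCPY, opposite ∠V+∠P]
4. ∠VPY = 68°  [△VPY]
5. ∠CYP = 41°  [△CPY]
6. ∠PFY = 71°  [△PFY]

∠PFY = 71°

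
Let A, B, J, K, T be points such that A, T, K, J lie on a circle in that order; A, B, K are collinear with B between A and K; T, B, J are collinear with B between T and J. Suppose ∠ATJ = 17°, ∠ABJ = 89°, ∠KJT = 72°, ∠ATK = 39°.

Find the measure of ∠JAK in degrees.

1. ∠AKJ = 17°  [same arc AJ]
2. ∠AJK = 141°  [cyclic ATKJ, opposite ∠T+∠J]
3. ∠JAK = 22°  [△AKJ]

∠JAK = 22°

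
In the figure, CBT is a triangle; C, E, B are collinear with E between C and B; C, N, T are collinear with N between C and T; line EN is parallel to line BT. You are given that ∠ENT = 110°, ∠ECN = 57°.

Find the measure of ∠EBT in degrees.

∠EBT = 53°

1. ∠CNE = 70°  [linear pair at N on CT]
2. ∠CEN = 53°  [△CEN]
3. ∠BEN = 127°  [linear pair at E on CB]
4. ∠EBT = 53°  [EN∥BT, co-interior at B–E]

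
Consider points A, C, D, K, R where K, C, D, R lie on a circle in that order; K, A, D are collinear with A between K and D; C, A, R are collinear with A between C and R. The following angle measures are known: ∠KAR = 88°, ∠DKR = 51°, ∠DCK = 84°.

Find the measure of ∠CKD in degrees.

∠CKD = 55°

1. ∠CAD = 88°  [vertical angles at A]
2. ∠DCR = 51°  [same arc DR]
3. ∠CDK = 41°  [△CAD]
4. ∠CKD = 55°  [△KCD]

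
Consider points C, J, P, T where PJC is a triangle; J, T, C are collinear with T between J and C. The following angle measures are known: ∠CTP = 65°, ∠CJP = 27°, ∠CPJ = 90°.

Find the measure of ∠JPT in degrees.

1. ∠JTP = 115°  [linear pair at T on JC]
2. ∠PJT = 27°  [T on ray JC]
3. ∠JPT = 38°  [△PJT]

∠JPT = 38°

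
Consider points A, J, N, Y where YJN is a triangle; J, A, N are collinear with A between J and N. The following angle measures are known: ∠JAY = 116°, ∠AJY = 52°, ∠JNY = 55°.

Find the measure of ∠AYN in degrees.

∠AYN = 61°

1. ∠NAY = 64°  [linear pair at A on JN]
2. ∠ANY = 55°  [A on ray NJ]
3. ∠AYN = 61°  [△YAN]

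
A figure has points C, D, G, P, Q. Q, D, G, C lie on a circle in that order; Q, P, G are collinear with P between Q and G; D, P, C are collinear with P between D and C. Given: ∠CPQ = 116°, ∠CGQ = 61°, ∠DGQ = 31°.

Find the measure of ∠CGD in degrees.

∠CGD = 92°

1. ∠DPG = 116°  [vertical angles at P]
2. ∠CPG = 64°  [linear pair at P on QG]
3. ∠DCG = 55°  [△GPC]
4. ∠CDG = 33°  [△DPG]
5. ∠CGD = 92°  [△DGC]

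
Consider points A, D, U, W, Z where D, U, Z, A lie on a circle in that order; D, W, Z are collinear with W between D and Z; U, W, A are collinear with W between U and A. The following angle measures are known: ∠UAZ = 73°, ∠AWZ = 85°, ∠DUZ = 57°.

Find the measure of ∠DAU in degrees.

∠DAU = 50°

1. ∠AZD = 22°  [△ZWA]
2. ∠AWD = 95°  [linear pair at W on DZ]
3. ∠DAZ = 123°  [cyclic DUZA, opposite ∠U+∠A]
4. ∠ADZ = 35°  [△DZA]
5. ∠DAU = 50°  [△DWA]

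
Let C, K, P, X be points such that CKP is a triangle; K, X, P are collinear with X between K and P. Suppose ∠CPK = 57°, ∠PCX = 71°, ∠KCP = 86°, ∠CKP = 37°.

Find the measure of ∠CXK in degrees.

∠CXK = 128°

1. ∠CPX = 57°  [X on ray PK]
2. ∠CXP = 52°  [△CXP]
3. ∠CXK = 128°  [linear pair at X on KP]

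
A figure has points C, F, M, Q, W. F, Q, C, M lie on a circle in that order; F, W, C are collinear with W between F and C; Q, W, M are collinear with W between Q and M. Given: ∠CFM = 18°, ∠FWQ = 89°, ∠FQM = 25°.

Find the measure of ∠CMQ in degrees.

1. ∠CWM = 89°  [vertical angles at W]
2. ∠FCM = 25°  [same arc FM]
3. ∠CMQ = 66°  [△CWM]

∠CMQ = 66°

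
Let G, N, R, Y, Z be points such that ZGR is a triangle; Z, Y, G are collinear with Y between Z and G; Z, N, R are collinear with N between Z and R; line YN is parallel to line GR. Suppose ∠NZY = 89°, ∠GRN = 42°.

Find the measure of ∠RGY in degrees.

1. ∠GZR = 89°  [Y on ZG, N on ZR]
2. ∠GRZ = 42°  [N on ray RZ]
3. ∠RGZ = 49°  [△ZGR]
4. ∠RGY = 49°  [Y on ray GZ]

∠RGY = 49°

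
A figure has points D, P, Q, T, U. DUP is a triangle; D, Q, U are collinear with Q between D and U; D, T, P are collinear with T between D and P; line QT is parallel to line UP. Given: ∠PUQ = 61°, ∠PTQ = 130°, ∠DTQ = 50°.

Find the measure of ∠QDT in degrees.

1. ∠DUP = 61°  [Q on ray UD]
2. ∠DPU = 50°  [QT∥UP, corresponding at T]
3. ∠PDU = 69°  [△DUP]
4. ∠QDT = 69°  [Q on DU, T on DP]

∠QDT = 69°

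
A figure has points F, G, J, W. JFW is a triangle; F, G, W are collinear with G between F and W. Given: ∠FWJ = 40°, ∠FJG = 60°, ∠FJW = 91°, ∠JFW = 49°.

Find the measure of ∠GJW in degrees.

1. ∠GWJ = 40°  [G on ray WF]
2. ∠GFJ = 49°  [G on ray FW]
3. ∠FGJ = 71°  [△JFG]
4. ∠JGW = 109°  [linear pair at G on FW]
5. ∠GJW = 31°  [△JGW]

∠GJW = 31°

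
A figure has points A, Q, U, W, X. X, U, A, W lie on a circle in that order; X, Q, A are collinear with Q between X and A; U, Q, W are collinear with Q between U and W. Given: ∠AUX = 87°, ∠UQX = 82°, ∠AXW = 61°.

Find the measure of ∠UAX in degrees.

1. ∠AQU = 98°  [linear pair at Q on XA]
2. ∠AUW = 61°  [same arc AW]
3. ∠UAX = 21°  [△UQA]

∠UAX = 21°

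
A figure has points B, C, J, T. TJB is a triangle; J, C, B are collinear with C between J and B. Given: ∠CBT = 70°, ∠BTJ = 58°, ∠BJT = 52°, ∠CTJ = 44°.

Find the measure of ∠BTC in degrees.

1. ∠CJT = 52°  [C on ray JB]
2. ∠JCT = 84°  [△TJC]
3. ∠BCT = 96°  [linear pair at C on JB]
4. ∠BTC = 14°  [△TCB]

∠BTC = 14°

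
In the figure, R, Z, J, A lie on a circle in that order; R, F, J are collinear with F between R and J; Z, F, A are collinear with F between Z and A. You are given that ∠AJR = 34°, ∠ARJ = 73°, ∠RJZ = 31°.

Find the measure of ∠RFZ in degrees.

∠RFZ = 104°

1. ∠AZJ = 73°  [same arc JA]
2. ∠JFZ = 76°  [△ZFJ]
3. ∠RFZ = 104°  [linear pair at F on RJ]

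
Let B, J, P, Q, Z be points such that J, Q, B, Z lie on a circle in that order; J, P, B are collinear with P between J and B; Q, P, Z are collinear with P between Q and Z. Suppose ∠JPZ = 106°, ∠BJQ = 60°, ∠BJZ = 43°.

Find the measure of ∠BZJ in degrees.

∠BZJ = 91°

1. ∠BPZ = 74°  [linear pair at P on JB]
2. ∠BZQ = 60°  [same arc QB]
3. ∠JBZ = 46°  [△BPZ]
4. ∠BZJ = 91°  [△JBZ]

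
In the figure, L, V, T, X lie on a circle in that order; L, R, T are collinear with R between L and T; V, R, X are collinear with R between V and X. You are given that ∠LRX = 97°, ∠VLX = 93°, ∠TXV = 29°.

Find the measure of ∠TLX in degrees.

∠TLX = 64°

1. ∠VTX = 87°  [cyclic LVTX, opposite ∠L+∠T]
2. ∠TVX = 64°  [△VTX]
3. ∠TLX = 64°  [same arc TX]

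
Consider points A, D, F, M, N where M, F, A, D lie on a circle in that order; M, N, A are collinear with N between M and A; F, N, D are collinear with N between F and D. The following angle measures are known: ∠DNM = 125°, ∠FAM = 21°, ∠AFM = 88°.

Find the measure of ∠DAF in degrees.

∠DAF = 75°

1. ∠ANF = 125°  [vertical angles at N]
2. ∠AMF = 71°  [△MFA]
3. ∠AFD = 34°  [△FNA]
4. ∠ADF = 71°  [same arc FA]
5. ∠DAF = 75°  [△FAD]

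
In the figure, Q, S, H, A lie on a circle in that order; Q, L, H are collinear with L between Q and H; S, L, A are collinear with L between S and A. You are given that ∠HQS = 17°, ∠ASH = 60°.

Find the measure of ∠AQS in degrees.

1. ∠HAS = 17°  [same arc SH]
2. ∠AHS = 103°  [△SHA]
3. ∠AQS = 77°  [cyclic QSHA, opposite ∠Q+∠H]

∠AQS = 77°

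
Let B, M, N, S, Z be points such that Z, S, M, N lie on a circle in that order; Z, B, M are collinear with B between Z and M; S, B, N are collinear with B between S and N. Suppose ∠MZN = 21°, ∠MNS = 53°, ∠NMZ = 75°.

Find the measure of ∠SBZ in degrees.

1. ∠MZS = 53°  [same arc SM]
2. ∠NSZ = 75°  [same arc ZN]
3. ∠SBZ = 52°  [△ZBS]

∠SBZ = 52°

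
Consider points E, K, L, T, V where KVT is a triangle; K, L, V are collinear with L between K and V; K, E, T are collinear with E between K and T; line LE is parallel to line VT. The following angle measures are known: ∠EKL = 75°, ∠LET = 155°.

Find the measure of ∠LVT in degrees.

1. ∠KEL = 25°  [linear pair at E on KT]
2. ∠ELK = 80°  [△KLE]
3. ∠ELV = 100°  [linear pair at L on KV]
4. ∠LVT = 80°  [LE∥VT, co-interior at V–L]

∠LVT = 80°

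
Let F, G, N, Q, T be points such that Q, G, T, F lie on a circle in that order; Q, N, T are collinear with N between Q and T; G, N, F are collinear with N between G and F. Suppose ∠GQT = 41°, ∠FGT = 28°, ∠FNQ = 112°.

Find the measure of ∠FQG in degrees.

∠FQG = 69°

1. ∠GFT = 41°  [same arc GT]
2. ∠FTG = 111°  [△GTF]
3. ∠FQG = 69°  [cyclic QGTF, opposite ∠Q+∠T]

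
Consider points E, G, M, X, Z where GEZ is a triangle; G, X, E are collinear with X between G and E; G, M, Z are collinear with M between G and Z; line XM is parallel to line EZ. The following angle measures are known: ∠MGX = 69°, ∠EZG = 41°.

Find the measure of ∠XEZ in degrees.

∠XEZ = 70°

1. ∠EGZ = 69°  [X on GE, M on GZ]
2. ∠GEZ = 70°  [△GEZ]
3. ∠XEZ = 70°  [X on ray EG]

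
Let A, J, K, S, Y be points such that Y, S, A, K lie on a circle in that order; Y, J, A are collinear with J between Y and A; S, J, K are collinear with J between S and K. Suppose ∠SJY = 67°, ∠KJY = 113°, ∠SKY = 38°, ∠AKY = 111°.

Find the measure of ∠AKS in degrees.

∠AKS = 73°

1. ∠AJK = 67°  [vertical angles at J]
2. ∠AYK = 29°  [△YJK]
3. ∠KAY = 40°  [△YAK]
4. ∠AKS = 73°  [△AJK]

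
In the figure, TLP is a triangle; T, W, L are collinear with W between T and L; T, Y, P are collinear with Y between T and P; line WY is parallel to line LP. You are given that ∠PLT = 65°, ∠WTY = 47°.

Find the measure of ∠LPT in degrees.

∠LPT = 68°

1. ∠TWY = 65°  [WY∥LP, corresponding at W]
2. ∠TYW = 68°  [△TWY]
3. ∠LPT = 68°  [WY∥LP, corresponding at Y]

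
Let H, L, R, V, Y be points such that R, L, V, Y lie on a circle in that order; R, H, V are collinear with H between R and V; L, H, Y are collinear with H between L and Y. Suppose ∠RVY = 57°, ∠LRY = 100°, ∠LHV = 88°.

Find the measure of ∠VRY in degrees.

∠VRY = 69°

1. ∠RLY = 57°  [same arc RY]
2. ∠LYR = 23°  [△RLY]
3. ∠RHY = 88°  [vertical angles at H]
4. ∠VRY = 69°  [△RHY]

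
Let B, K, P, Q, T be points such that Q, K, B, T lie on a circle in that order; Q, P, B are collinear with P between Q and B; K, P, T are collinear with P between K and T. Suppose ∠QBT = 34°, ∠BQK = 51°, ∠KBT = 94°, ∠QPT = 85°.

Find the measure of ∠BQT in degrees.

1. ∠BTK = 51°  [same arc KB]
2. ∠BKT = 35°  [△KBT]
3. ∠BQT = 35°  [same arc BT]

∠BQT = 35°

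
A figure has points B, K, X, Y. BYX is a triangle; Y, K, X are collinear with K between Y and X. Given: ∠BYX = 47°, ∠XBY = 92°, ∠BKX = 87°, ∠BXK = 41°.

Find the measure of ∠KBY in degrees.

∠KBY = 40°

1. ∠BYK = 47°  [K on ray YX]
2. ∠BKY = 93°  [linear pair at K on YX]
3. ∠KBY = 40°  [△BYK]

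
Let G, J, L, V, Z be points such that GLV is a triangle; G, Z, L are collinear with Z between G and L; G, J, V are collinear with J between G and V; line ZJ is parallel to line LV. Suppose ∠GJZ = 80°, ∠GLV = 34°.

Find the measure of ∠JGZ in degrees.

1. ∠GVL = 80°  [ZJ∥LV, corresponding at J]
2. ∠LGV = 66°  [△GLV]
3. ∠JGZ = 66°  [Z on GL, J on GV]

∠JGZ = 66°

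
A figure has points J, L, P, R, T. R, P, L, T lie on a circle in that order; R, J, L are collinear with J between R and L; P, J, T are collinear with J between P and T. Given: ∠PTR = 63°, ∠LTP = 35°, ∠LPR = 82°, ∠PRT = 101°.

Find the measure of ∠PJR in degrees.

∠PJR = 129°

1. ∠RPT = 16°  [△RPT]
2. ∠LRP = 35°  [same arc PL]
3. ∠PJR = 129°  [△RJP]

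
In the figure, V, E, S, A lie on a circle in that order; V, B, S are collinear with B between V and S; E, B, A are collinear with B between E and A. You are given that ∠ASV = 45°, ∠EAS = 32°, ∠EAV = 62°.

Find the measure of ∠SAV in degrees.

∠SAV = 94°

1. ∠EVS = 32°  [same arc ES]
2. ∠ESV = 62°  [same arc VE]
3. ∠SEV = 86°  [△VES]
4. ∠SAV = 94°  [cyclic VESA, opposite ∠E+∠A]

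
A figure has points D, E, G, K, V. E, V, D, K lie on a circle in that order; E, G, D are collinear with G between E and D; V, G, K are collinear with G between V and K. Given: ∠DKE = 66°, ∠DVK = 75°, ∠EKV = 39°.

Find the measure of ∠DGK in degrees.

∠DGK = 114°

1. ∠DEK = 75°  [same arc DK]
2. ∠EGK = 66°  [△EGK]
3. ∠DGK = 114°  [linear pair at G on ED]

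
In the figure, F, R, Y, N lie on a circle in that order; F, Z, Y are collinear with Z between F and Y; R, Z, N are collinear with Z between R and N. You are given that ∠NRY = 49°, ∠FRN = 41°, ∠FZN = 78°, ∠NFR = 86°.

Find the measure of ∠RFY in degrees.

1. ∠FYN = 41°  [same arc FN]
2. ∠NZY = 102°  [linear pair at Z on FY]
3. ∠RNY = 37°  [△YZN]
4. ∠RFY = 37°  [same arc RY]

∠RFY = 37°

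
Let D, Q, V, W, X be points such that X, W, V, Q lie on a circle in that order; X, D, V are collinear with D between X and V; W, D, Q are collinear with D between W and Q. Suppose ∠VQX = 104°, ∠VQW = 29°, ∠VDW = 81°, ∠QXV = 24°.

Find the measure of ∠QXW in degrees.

∠QXW = 53°

1. ∠QVX = 52°  [△XVQ]
2. ∠QDX = 81°  [vertical angles at D]
3. ∠WQX = 75°  [△XDQ]
4. ∠QWX = 52°  [same arc XQ]
5. ∠QXW = 53°  [△XWQ]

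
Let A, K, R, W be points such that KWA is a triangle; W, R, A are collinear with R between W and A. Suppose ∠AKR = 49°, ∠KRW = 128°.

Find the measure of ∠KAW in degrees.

∠KAW = 79°

1. ∠ARK = 52°  [linear pair at R on WA]
2. ∠KAR = 79°  [△KRA]
3. ∠KAW = 79°  [R on ray AW]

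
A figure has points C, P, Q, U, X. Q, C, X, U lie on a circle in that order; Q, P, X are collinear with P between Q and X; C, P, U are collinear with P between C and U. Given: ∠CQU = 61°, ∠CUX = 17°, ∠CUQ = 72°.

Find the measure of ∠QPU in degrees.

1. ∠CXU = 119°  [cyclic QCXU, opposite ∠Q+∠X]
2. ∠UCX = 44°  [△CXU]
3. ∠UQX = 44°  [same arc XU]
4. ∠QPU = 64°  [△QPU]

∠QPU = 64°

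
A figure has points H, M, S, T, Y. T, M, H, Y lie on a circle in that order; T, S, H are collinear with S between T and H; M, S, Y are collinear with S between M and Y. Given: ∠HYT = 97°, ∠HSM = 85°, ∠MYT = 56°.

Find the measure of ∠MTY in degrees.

∠MTY = 80°

1. ∠HMT = 83°  [cyclic TMHY, opposite ∠M+∠Y]
2. ∠MST = 95°  [linear pair at S on TH]
3. ∠MHT = 56°  [same arc TM]
4. ∠HTM = 41°  [△TMH]
5. ∠TMY = 44°  [△TSM]
6. ∠MTY = 80°  [△TMY]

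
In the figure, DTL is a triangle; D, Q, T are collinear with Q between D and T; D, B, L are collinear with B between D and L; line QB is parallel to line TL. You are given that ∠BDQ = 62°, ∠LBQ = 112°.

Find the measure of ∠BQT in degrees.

1. ∠DBQ = 68°  [linear pair at B on DL]
2. ∠BQD = 50°  [△DQB]
3. ∠BQT = 130°  [linear pair at Q on DT]

∠BQT = 130°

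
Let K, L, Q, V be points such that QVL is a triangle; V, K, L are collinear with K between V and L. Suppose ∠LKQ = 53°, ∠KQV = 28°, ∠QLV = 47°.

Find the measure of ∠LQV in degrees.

1. ∠QKV = 127°  [linear pair at K on VL]
2. ∠KVQ = 25°  [△QVK]
3. ∠LVQ = 25°  [K on ray VL]
4. ∠LQV = 108°  [△QVL]

∠LQV = 108°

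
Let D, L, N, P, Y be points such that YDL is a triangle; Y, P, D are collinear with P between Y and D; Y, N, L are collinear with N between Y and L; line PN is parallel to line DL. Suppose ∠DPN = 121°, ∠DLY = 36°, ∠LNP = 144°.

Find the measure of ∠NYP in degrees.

1. ∠NPY = 59°  [linear pair at P on YD]
2. ∠PNY = 36°  [PN∥DL, corresponding at N]
3. ∠NYP = 85°  [△YPN]

∠NYP = 85°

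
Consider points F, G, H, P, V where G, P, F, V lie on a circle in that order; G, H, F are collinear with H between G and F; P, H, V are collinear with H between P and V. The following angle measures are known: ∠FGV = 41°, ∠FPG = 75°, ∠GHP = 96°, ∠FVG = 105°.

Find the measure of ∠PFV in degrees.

1. ∠FPV = 41°  [same arc FV]
2. ∠GFV = 34°  [△GFV]
3. ∠FHV = 96°  [vertical angles at H]
4. ∠FVP = 50°  [△FHV]
5. ∠PFV = 89°  [△PFV]

∠PFV = 89°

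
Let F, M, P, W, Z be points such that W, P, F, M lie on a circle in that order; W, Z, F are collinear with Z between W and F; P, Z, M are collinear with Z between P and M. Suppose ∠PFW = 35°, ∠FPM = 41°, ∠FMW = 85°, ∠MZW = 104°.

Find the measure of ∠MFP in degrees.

∠MFP = 89°

1. ∠FWM = 41°  [same arc FM]
2. ∠MFW = 54°  [△WFM]
3. ∠FZM = 76°  [linear pair at Z on WF]
4. ∠FMP = 50°  [△FZM]
5. ∠MFP = 89°  [△PFM]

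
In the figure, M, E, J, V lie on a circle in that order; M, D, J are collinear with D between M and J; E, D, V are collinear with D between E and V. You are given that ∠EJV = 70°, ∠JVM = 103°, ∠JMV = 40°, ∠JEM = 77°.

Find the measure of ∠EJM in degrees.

1. ∠EMV = 110°  [cyclic MEJV, opposite ∠M+∠J]
2. ∠MJV = 37°  [△MJV]
3. ∠MEV = 37°  [same arc MV]
4. ∠EVM = 33°  [△MEV]
5. ∠EJM = 33°  [same arc ME]

∠EJM = 33°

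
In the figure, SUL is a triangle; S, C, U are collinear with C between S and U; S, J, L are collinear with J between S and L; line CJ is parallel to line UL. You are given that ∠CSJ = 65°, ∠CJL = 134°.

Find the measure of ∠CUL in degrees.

1. ∠CJS = 46°  [linear pair at J on SL]
2. ∠JCS = 69°  [△SCJ]
3. ∠JCU = 111°  [linear pair at C on SU]
4. ∠CUL = 69°  [CJ∥UL, co-interior at U–C]

∠CUL = 69°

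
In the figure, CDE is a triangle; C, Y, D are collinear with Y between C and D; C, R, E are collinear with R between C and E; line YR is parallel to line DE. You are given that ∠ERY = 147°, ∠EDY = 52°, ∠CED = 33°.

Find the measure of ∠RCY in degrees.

∠RCY = 95°

1. ∠CDE = 52°  [Y on ray DC]
2. ∠DCE = 95°  [△CDE]
3. ∠RCY = 95°  [Y on CD, R on CE]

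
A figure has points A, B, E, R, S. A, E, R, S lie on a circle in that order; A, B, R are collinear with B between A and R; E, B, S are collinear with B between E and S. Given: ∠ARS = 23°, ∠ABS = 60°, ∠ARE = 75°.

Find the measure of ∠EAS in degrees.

1. ∠AES = 23°  [same arc AS]
2. ∠ASE = 75°  [same arc AE]
3. ∠EAS = 82°  [△AES]

∠EAS = 82°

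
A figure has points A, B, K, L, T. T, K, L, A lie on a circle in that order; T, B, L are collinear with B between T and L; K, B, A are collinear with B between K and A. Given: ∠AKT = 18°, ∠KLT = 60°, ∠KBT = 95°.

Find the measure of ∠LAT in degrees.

1. ∠KTL = 67°  [△TBK]
2. ∠LKT = 53°  [△TKL]
3. ∠LAT = 127°  [cyclic TKLA, opposite ∠K+∠A]

∠LAT = 127°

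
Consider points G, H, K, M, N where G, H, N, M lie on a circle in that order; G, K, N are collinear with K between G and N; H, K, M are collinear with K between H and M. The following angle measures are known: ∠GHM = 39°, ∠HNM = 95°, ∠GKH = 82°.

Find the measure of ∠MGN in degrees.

1. ∠HGM = 85°  [cyclic GHNM, opposite ∠G+∠N]
2. ∠MKN = 82°  [vertical angles at K]
3. ∠GMH = 56°  [△GHM]
4. ∠GKM = 98°  [linear pair at K on GN]
5. ∠MGN = 26°  [△GKM]

∠MGN = 26°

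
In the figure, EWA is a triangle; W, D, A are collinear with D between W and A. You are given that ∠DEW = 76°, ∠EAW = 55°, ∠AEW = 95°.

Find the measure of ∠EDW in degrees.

∠EDW = 74°

1. ∠AWE = 30°  [△EWA]
2. ∠DWE = 30°  [D on ray WA]
3. ∠EDW = 74°  [△EWD]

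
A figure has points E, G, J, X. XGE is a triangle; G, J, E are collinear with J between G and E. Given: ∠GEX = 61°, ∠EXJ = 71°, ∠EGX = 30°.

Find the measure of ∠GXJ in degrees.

1. ∠JEX = 61°  [J on ray EG]
2. ∠EJX = 48°  [△XJE]
3. ∠JGX = 30°  [J on ray GE]
4. ∠GJX = 132°  [linear pair at J on GE]
5. ∠GXJ = 18°  [△XGJ]

∠GXJ = 18°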